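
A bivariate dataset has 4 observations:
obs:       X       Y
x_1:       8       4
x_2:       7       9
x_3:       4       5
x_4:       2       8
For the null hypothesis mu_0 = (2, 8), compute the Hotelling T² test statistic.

Step 1 — sample mean vector:
  mean(X) = (8 + 7 + 4 + 2) / 4 = 21/4 = 5.25
  mean(Y) = (4 + 9 + 5 + 8) / 4 = 26/4 = 6.5
  x̄ = (5.25, 6.5),  deviation x̄ - mu_0 = (5.25, 6.5) - (2, 8) = (3.25, -1.5).

Step 2 — sample covariance matrix, S[i,j] = (1/(n-1)) · Σ_k (x_{k,i} - mean_i) · (x_{k,j} - mean_j), divisor n-1 = 3:
  S[X,X] = ((2.75)·(2.75) + (1.75)·(1.75) + (-1.25)·(-1.25) + (-3.25)·(-3.25)) / 3 = 22.75/3 = 7.5833
  S[X,Y] = ((2.75)·(-2.5) + (1.75)·(2.5) + (-1.25)·(-1.5) + (-3.25)·(1.5)) / 3 = -5.5/3 = -1.8333
  S[Y,Y] = ((-2.5)·(-2.5) + (2.5)·(2.5) + (-1.5)·(-1.5) + (1.5)·(1.5)) / 3 = 17/3 = 5.6667
  S = [[7.5833, -1.8333],
 [-1.8333, 5.6667]].

Step 3 — invert S. det(S) = 7.5833·5.6667 - (-1.8333)² = 39.6111.
  S^{-1} = (1/det) · [[d, -b], [-b, a]] = [[0.1431, 0.0463],
 [0.0463, 0.1914]].

Step 4 — quadratic form (x̄ - mu_0)^T · S^{-1} · (x̄ - mu_0):
  S^{-1} · (x̄ - mu_0) = (0.3955, -0.1367),
  (x̄ - mu_0)^T · [...] = (3.25)·(0.3955) + (-1.5)·(-0.1367) = 1.4905.

Step 5 — scale by n: T² = 4 · 1.4905 = 5.9621.

T² ≈ 5.9621


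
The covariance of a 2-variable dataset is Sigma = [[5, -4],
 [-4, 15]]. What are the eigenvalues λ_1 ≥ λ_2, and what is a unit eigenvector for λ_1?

Step 1 — characteristic polynomial of 2×2 Sigma:
  det(Sigma - λI) = λ² - trace · λ + det = 0.
  trace = 5 + 15 = 20, det = 5·15 - (-4)² = 59.
Step 2 — discriminant:
  Δ = trace² - 4·det = 400 - 236 = 164.
Step 3 — eigenvalues:
  λ = (trace ± √Δ)/2 = (20 ± 12.8062)/2,
  λ_1 = 16.4031,  λ_2 = 3.5969.

Step 4 — unit eigenvector for λ_1: solve (Sigma - λ_1 I)v = 0. First row:
  (5 - 16.4031)·v_x + (-4)·v_y = 0, i.e. (-11.4031)·v_x + (-4)·v_y = 0,
  so v ∝ (b, λ_1 - a) = (-4, 11.4031); multiply by -1 so the first entry is positive: u = (4, -11.4031).
  ||u|| = √((4)² + (-11.4031)²) = √(146.0312) ≈ 12.0843,
  v_1 = u/||u|| ≈ (0.331, -0.9436) (||v_1|| = 1).

λ_1 = 16.4031,  λ_2 = 3.5969;  v_1 ≈ (0.331, -0.9436)


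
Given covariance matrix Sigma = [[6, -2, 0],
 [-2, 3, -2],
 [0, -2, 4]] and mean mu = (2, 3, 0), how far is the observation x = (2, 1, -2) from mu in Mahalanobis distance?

Step 1 — centre the observation: (x - mu) = (0, -2, -2).

Step 2 — invert Sigma (cofactor / det for 3×3, or solve directly):
  Sigma^{-1} = [[0.25, 0.25, 0.125],
 [0.25, 0.75, 0.375],
 [0.125, 0.375, 0.4375]].

Step 3 — form the quadratic (x - mu)^T · Sigma^{-1} · (x - mu):
  Sigma^{-1} · (x - mu) = (-0.75, -2.25, -1.625).
  (x - mu)^T · [Sigma^{-1} · (x - mu)] = (0)·(-0.75) + (-2)·(-2.25) + (-2)·(-1.625) = 7.75.

Step 4 — take square root: d = √(7.75) ≈ 2.7839.

d(x, mu) = √(7.75) ≈ 2.7839


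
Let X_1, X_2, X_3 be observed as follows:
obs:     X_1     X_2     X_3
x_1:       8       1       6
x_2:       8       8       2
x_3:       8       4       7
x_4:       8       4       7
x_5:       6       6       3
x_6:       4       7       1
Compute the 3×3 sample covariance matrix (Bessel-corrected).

Step 1 — column means:
  mean(X_1) = (8 + 8 + 8 + 8 + 6 + 4) / 6 = 42/6 = 7
  mean(X_2) = (1 + 8 + 4 + 4 + 6 + 7) / 6 = 30/6 = 5
  mean(X_3) = (6 + 2 + 7 + 7 + 3 + 1) / 6 = 26/6 = 4.3333

Step 2 — sample covariance S[i,j] = (1/(n-1)) · Σ_k (x_{k,i} - mean_i) · (x_{k,j} - mean_j), with n-1 = 5.
  S[X_1,X_1] = ((1)·(1) + (1)·(1) + (1)·(1) + (1)·(1) + (-1)·(-1) + (-3)·(-3)) / 5 = 14/5 = 2.8
  S[X_1,X_2] = ((1)·(-4) + (1)·(3) + (1)·(-1) + (1)·(-1) + (-1)·(1) + (-3)·(2)) / 5 = -10/5 = -2
  S[X_1,X_3] = ((1)·(1.6667) + (1)·(-2.3333) + (1)·(2.6667) + (1)·(2.6667) + (-1)·(-1.3333) + (-3)·(-3.3333)) / 5 = 16/5 = 3.2
  S[X_2,X_2] = ((-4)·(-4) + (3)·(3) + (-1)·(-1) + (-1)·(-1) + (1)·(1) + (2)·(2)) / 5 = 32/5 = 6.4
  S[X_2,X_3] = ((-4)·(1.6667) + (3)·(-2.3333) + (-1)·(2.6667) + (-1)·(2.6667) + (1)·(-1.3333) + (2)·(-3.3333)) / 5 = -27/5 = -5.4
  S[X_3,X_3] = ((1.6667)·(1.6667) + (-2.3333)·(-2.3333) + (2.6667)·(2.6667) + (2.6667)·(2.6667) + (-1.3333)·(-1.3333) + (-3.3333)·(-3.3333)) / 5 = 35.3333/5 = 7.0667

S is symmetric (S[j,i] = S[i,j]). Assembling:

S = [[2.8, -2, 3.2],
 [-2, 6.4, -5.4],
 [3.2, -5.4, 7.0667]]


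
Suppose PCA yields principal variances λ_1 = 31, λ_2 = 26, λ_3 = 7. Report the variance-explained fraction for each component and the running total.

Step 1 — total variance = trace(Sigma) = Σ λ_i = 31 + 26 + 7 = 64.

Step 2 — fraction explained by component i = λ_i / Σ λ:
  PC1: 31/64 = 0.4844
  PC2: 26/64 = 0.4062
  PC3: 7/64 = 0.1094

Step 3 — cumulative fraction after k components = (λ_1 + ... + λ_k) / Σ λ:
  k = 1: 31/64 = 0.4844
  k = 2: (31 + 26)/64 = 57/64 = 0.8906
  k = 3: (31 + 26 + 7)/64 = 64/64 = 1

Summary (fraction, with percent):

explained: PC1 0.4844 (48.44%), PC2 0.4062 (40.62%), PC3 0.1094 (10.94%);  cumulative: 0.4844, 0.8906, 1


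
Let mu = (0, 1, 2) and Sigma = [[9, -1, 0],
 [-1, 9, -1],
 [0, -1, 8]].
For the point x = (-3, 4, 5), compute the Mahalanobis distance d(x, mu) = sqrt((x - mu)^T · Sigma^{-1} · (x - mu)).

Step 1 — centre the observation: (x - mu) = (-3, 3, 3).

Step 2 — invert Sigma (cofactor / det for 3×3, or solve directly):
  Sigma^{-1} = [[0.1125, 0.0127, 0.0016],
 [0.0127, 0.1141, 0.0143],
 [0.0016, 0.0143, 0.1268]].

Step 3 — form the quadratic (x - mu)^T · Sigma^{-1} · (x - mu):
  Sigma^{-1} · (x - mu) = (-0.2948, 0.3471, 0.4184).
  (x - mu)^T · [Sigma^{-1} · (x - mu)] = (-3)·(-0.2948) + (3)·(0.3471) + (3)·(0.4184) = 3.1807.

Step 4 — take square root: d = √(3.1807) ≈ 1.7834.

d(x, mu) = √(3.1807) ≈ 1.7834


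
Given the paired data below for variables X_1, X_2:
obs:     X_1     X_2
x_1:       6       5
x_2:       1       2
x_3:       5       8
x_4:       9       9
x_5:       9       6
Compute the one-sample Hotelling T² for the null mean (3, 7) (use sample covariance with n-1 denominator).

Step 1 — sample mean vector:
  mean(X_1) = (6 + 1 + 5 + 9 + 9) / 5 = 30/5 = 6
  mean(X_2) = (5 + 2 + 8 + 9 + 6) / 5 = 30/5 = 6
  x̄ = (6, 6),  deviation x̄ - mu_0 = (6, 6) - (3, 7) = (3, -1).

Step 2 — sample covariance matrix, S[i,j] = (1/(n-1)) · Σ_k (x_{k,i} - mean_i) · (x_{k,j} - mean_j), divisor n-1 = 4:
  S[X_1,X_1] = ((0)·(0) + (-5)·(-5) + (-1)·(-1) + (3)·(3) + (3)·(3)) / 4 = 44/4 = 11
  S[X_1,X_2] = ((0)·(-1) + (-5)·(-4) + (-1)·(2) + (3)·(3) + (3)·(0)) / 4 = 27/4 = 6.75
  S[X_2,X_2] = ((-1)·(-1) + (-4)·(-4) + (2)·(2) + (3)·(3) + (0)·(0)) / 4 = 30/4 = 7.5
  S = [[11, 6.75],
 [6.75, 7.5]].

Step 3 — invert S. det(S) = 11·7.5 - (6.75)² = 36.9375.
  S^{-1} = (1/det) · [[d, -b], [-b, a]] = [[0.203, -0.1827],
 [-0.1827, 0.2978]].

Step 4 — quadratic form (x̄ - mu_0)^T · S^{-1} · (x̄ - mu_0):
  S^{-1} · (x̄ - mu_0) = (0.7919, -0.846),
  (x̄ - mu_0)^T · [...] = (3)·(0.7919) + (-1)·(-0.846) = 3.2217.

Step 5 — scale by n: T² = 5 · 3.2217 = 16.1083.

T² ≈ 16.1083


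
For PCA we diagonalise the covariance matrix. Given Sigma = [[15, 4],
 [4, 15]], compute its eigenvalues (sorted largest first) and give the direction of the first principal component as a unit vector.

Step 1 — characteristic polynomial of 2×2 Sigma:
  det(Sigma - λI) = λ² - trace · λ + det = 0.
  trace = 15 + 15 = 30, det = 15·15 - (4)² = 209.
Step 2 — discriminant:
  Δ = trace² - 4·det = 900 - 836 = 64.
Step 3 — eigenvalues:
  λ = (trace ± √Δ)/2 = (30 ± 8)/2,
  λ_1 = 19,  λ_2 = 11.

Step 4 — unit eigenvector for λ_1: solve (Sigma - λ_1 I)v = 0. First row:
  (15 - 19)·v_x + (4)·v_y = 0, i.e. (-4)·v_x + (4)·v_y = 0,
  so v ∝ (b, λ_1 - a) = (4, 4) = u.
  ||u|| = √((4)² + (4)²) = √(32) ≈ 5.6569,
  v_1 = u/||u|| ≈ (0.7071, 0.7071) (||v_1|| = 1).

λ_1 = 19,  λ_2 = 11;  v_1 ≈ (0.7071, 0.7071)


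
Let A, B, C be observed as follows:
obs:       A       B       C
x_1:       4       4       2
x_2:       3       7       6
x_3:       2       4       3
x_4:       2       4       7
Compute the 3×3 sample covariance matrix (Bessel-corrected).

Step 1 — column means:
  mean(A) = (4 + 3 + 2 + 2) / 4 = 11/4 = 2.75
  mean(B) = (4 + 7 + 4 + 4) / 4 = 19/4 = 4.75
  mean(C) = (2 + 6 + 3 + 7) / 4 = 18/4 = 4.5

Step 2 — sample covariance S[i,j] = (1/(n-1)) · Σ_k (x_{k,i} - mean_i) · (x_{k,j} - mean_j), with n-1 = 3.
  S[A,A] = ((1.25)·(1.25) + (0.25)·(0.25) + (-0.75)·(-0.75) + (-0.75)·(-0.75)) / 3 = 2.75/3 = 0.9167
  S[A,B] = ((1.25)·(-0.75) + (0.25)·(2.25) + (-0.75)·(-0.75) + (-0.75)·(-0.75)) / 3 = 0.75/3 = 0.25
  S[A,C] = ((1.25)·(-2.5) + (0.25)·(1.5) + (-0.75)·(-1.5) + (-0.75)·(2.5)) / 3 = -3.5/3 = -1.1667
  S[B,B] = ((-0.75)·(-0.75) + (2.25)·(2.25) + (-0.75)·(-0.75) + (-0.75)·(-0.75)) / 3 = 6.75/3 = 2.25
  S[B,C] = ((-0.75)·(-2.5) + (2.25)·(1.5) + (-0.75)·(-1.5) + (-0.75)·(2.5)) / 3 = 4.5/3 = 1.5
  S[C,C] = ((-2.5)·(-2.5) + (1.5)·(1.5) + (-1.5)·(-1.5) + (2.5)·(2.5)) / 3 = 17/3 = 5.6667

S is symmetric (S[j,i] = S[i,j]). Assembling:

S = [[0.9167, 0.25, -1.1667],
 [0.25, 2.25, 1.5],
 [-1.1667, 1.5, 5.6667]]


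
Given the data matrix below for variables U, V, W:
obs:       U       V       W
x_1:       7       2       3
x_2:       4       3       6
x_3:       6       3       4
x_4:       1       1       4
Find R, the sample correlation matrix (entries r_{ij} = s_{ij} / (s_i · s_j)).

Step 1 — column means:
  mean(U) = (7 + 4 + 6 + 1) / 4 = 18/4 = 4.5
  mean(V) = (2 + 3 + 3 + 1) / 4 = 9/4 = 2.25
  mean(W) = (3 + 6 + 4 + 4) / 4 = 17/4 = 4.25

Step 2 — sample variances and covariances s[i,j] = (1/(n-1)) · Σ_k (x_{k,i} - mean_i) · (x_{k,j} - mean_j), with n-1 = 3:
  s[U,U] = ((2.5)·(2.5) + (-0.5)·(-0.5) + (1.5)·(1.5) + (-3.5)·(-3.5)) / 3 = 21/3 = 7
  s[U,V] = ((2.5)·(-0.25) + (-0.5)·(0.75) + (1.5)·(0.75) + (-3.5)·(-1.25)) / 3 = 4.5/3 = 1.5
  s[U,W] = ((2.5)·(-1.25) + (-0.5)·(1.75) + (1.5)·(-0.25) + (-3.5)·(-0.25)) / 3 = -3.5/3 = -1.1667
  s[V,V] = ((-0.25)·(-0.25) + (0.75)·(0.75) + (0.75)·(0.75) + (-1.25)·(-1.25)) / 3 = 2.75/3 = 0.9167
  s[V,W] = ((-0.25)·(-1.25) + (0.75)·(1.75) + (0.75)·(-0.25) + (-1.25)·(-0.25)) / 3 = 1.75/3 = 0.5833
  s[W,W] = ((-1.25)·(-1.25) + (1.75)·(1.75) + (-0.25)·(-0.25) + (-0.25)·(-0.25)) / 3 = 4.75/3 = 1.5833
  Sample standard deviations s_i = √(s[i,i]):
  s(U) = √(7) = 2.6458
  s(V) = √(0.9167) = 0.9574
  s(W) = √(1.5833) = 1.2583

Step 3 — r_{ij} = s_{ij} / (s_i · s_j):
  r[U,U] = 1 (diagonal).
  r[U,V] = 1.5 / (2.6458 · 0.9574) = 1.5 / 2.5331 = 0.5922
  r[U,W] = -1.1667 / (2.6458 · 1.2583) = -1.1667 / 3.3292 = -0.3504
  r[V,V] = 1 (diagonal).
  r[V,W] = 0.5833 / (0.9574 · 1.2583) = 0.5833 / 1.2047 = 0.4842
  r[W,W] = 1 (diagonal).

R is symmetric with unit diagonal. Assembling:

R = [[1, 0.5922, -0.3504],
 [0.5922, 1, 0.4842],
 [-0.3504, 0.4842, 1]]


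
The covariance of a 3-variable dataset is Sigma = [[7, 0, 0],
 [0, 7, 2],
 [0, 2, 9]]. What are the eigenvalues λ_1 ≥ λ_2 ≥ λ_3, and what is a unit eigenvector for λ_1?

Step 1 — characteristic polynomial p(λ) = det(λI - Sigma) = λ³ - tr·λ² + c_1·λ - det, where tr = trace, c_1 = sum of the principal 2×2 minors, det = det(Sigma):
  tr = 7 + 7 + 9 = 23,
  c_1 = (7·7 - (0)²) + (7·9 - (0)²) + (7·9 - (2)²) = 49 + 63 + 59 = 171,
  det = 7·(7·9 - (2)²) - (0)·((0)·9 - (2)·(0)) + (0)·((0)·(2) - 7·(0)) = 7·(59) - (0)·(0) + (0)·(0) = 413.
  So p(λ) = λ³ - 23λ² + 171λ - 413.
Step 2 — look for an integer root (rational root theorem: any rational root is an integer divisor of 413). Testing λ = 7:
  p(7) = 343 - 1127 + 1197 - 413 = 0  ✓
  Dividing out (λ - 7): p(λ) = (λ - 7)(λ² - 16λ + 59).
Step 3 — remaining eigenvalues from the quadratic λ² - 16λ + 59 = 0:
  Δ = 16² - 4·59 = 256 - 236 = 20,  λ = (16 ± √20)/2 = (16 ± 4.4721)/2 ≈ 10.2361 or 5.7639.
  Sorted: λ_1 = 10.2361,  λ_2 = 7,  λ_3 = 5.7639  (check: sum = 23 = tr ✓).

Step 4 — unit eigenvector for λ_1 ≈ 10.2361: v spans the null space of (Sigma - λ_1 I), whose rows are
  r_1 = (-3.2361, 0, 0),  r_2 = (0, -3.2361, 2),  r_3 = (0, 2, -1.2361).
  v is orthogonal to every row, so take v ∝ r_1 × r_2 = ((0)·(2) - (0)·(-3.2361), (0)·(0) - (-3.2361)·(2), (-3.2361)·(-3.2361) - (0)·(0)) ≈ (0, 6.4721, 10.4721).
  Let u = (0, 6.4721, 10.4721).
  ||u|| = √((0)² + (6.4721)² + (10.4721)²) = √(151.5542) ≈ 12.3107,  v_1 = u/||u|| ≈ (0, 0.5257, 0.8507) (||v_1|| = 1).

λ_1 = 10.2361,  λ_2 = 7,  λ_3 = 5.7639;  v_1 ≈ (0, 0.5257, 0.8507)


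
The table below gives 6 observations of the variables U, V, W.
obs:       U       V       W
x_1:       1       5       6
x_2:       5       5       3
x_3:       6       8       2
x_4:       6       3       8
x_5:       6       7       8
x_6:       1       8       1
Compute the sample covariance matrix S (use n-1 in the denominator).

Step 1 — column means:
  mean(U) = (1 + 5 + 6 + 6 + 6 + 1) / 6 = 25/6 = 4.1667
  mean(V) = (5 + 5 + 8 + 3 + 7 + 8) / 6 = 36/6 = 6
  mean(W) = (6 + 3 + 2 + 8 + 8 + 1) / 6 = 28/6 = 4.6667

Step 2 — sample covariance S[i,j] = (1/(n-1)) · Σ_k (x_{k,i} - mean_i) · (x_{k,j} - mean_j), with n-1 = 5.
  S[U,U] = ((-3.1667)·(-3.1667) + (0.8333)·(0.8333) + (1.8333)·(1.8333) + (1.8333)·(1.8333) + (1.8333)·(1.8333) + (-3.1667)·(-3.1667)) / 5 = 30.8333/5 = 6.1667
  S[U,V] = ((-3.1667)·(-1) + (0.8333)·(-1) + (1.8333)·(2) + (1.8333)·(-3) + (1.8333)·(1) + (-3.1667)·(2)) / 5 = -4/5 = -0.8
  S[U,W] = ((-3.1667)·(1.3333) + (0.8333)·(-1.6667) + (1.8333)·(-2.6667) + (1.8333)·(3.3333) + (1.8333)·(3.3333) + (-3.1667)·(-3.6667)) / 5 = 13.3333/5 = 2.6667
  S[V,V] = ((-1)·(-1) + (-1)·(-1) + (2)·(2) + (-3)·(-3) + (1)·(1) + (2)·(2)) / 5 = 20/5 = 4
  S[V,W] = ((-1)·(1.3333) + (-1)·(-1.6667) + (2)·(-2.6667) + (-3)·(3.3333) + (1)·(3.3333) + (2)·(-3.6667)) / 5 = -19/5 = -3.8
  S[W,W] = ((1.3333)·(1.3333) + (-1.6667)·(-1.6667) + (-2.6667)·(-2.6667) + (3.3333)·(3.3333) + (3.3333)·(3.3333) + (-3.6667)·(-3.6667)) / 5 = 47.3333/5 = 9.4667

S is symmetric (S[j,i] = S[i,j]). Assembling:

S = [[6.1667, -0.8, 2.6667],
 [-0.8, 4, -3.8],
 [2.6667, -3.8, 9.4667]]


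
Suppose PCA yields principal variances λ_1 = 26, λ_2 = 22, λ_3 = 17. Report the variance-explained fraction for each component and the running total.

Step 1 — total variance = trace(Sigma) = Σ λ_i = 26 + 22 + 17 = 65.

Step 2 — fraction explained by component i = λ_i / Σ λ:
  PC1: 26/65 = 0.4
  PC2: 22/65 = 0.3385
  PC3: 17/65 = 0.2615

Step 3 — cumulative fraction after k components = (λ_1 + ... + λ_k) / Σ λ:
  k = 1: 26/65 = 0.4
  k = 2: (26 + 22)/65 = 48/65 = 0.7385
  k = 3: (26 + 22 + 17)/65 = 65/65 = 1

Summary (fraction, with percent):

explained: PC1 0.4 (40%), PC2 0.3385 (33.85%), PC3 0.2615 (26.15%);  cumulative: 0.4, 0.7385, 1


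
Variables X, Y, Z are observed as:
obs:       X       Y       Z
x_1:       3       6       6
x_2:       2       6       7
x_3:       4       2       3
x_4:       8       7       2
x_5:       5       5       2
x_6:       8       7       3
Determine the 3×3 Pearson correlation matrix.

Step 1 — column means:
  mean(X) = (3 + 2 + 4 + 8 + 5 + 8) / 6 = 30/6 = 5
  mean(Y) = (6 + 6 + 2 + 7 + 5 + 7) / 6 = 33/6 = 5.5
  mean(Z) = (6 + 7 + 3 + 2 + 2 + 3) / 6 = 23/6 = 3.8333

Step 2 — sample variances and covariances s[i,j] = (1/(n-1)) · Σ_k (x_{k,i} - mean_i) · (x_{k,j} - mean_j), with n-1 = 5:
  s[X,X] = ((-2)·(-2) + (-3)·(-3) + (-1)·(-1) + (3)·(3) + (0)·(0) + (3)·(3)) / 5 = 32/5 = 6.4
  s[X,Y] = ((-2)·(0.5) + (-3)·(0.5) + (-1)·(-3.5) + (3)·(1.5) + (0)·(-0.5) + (3)·(1.5)) / 5 = 10/5 = 2
  s[X,Z] = ((-2)·(2.1667) + (-3)·(3.1667) + (-1)·(-0.8333) + (3)·(-1.8333) + (0)·(-1.8333) + (3)·(-0.8333)) / 5 = -21/5 = -4.2
  s[Y,Y] = ((0.5)·(0.5) + (0.5)·(0.5) + (-3.5)·(-3.5) + (1.5)·(1.5) + (-0.5)·(-0.5) + (1.5)·(1.5)) / 5 = 17.5/5 = 3.5
  s[Y,Z] = ((0.5)·(2.1667) + (0.5)·(3.1667) + (-3.5)·(-0.8333) + (1.5)·(-1.8333) + (-0.5)·(-1.8333) + (1.5)·(-0.8333)) / 5 = 2.5/5 = 0.5
  s[Z,Z] = ((2.1667)·(2.1667) + (3.1667)·(3.1667) + (-0.8333)·(-0.8333) + (-1.8333)·(-1.8333) + (-1.8333)·(-1.8333) + (-0.8333)·(-0.8333)) / 5 = 22.8333/5 = 4.5667
  Sample standard deviations s_i = √(s[i,i]):
  s(X) = √(6.4) = 2.5298
  s(Y) = √(3.5) = 1.8708
  s(Z) = √(4.5667) = 2.137

Step 3 — r_{ij} = s_{ij} / (s_i · s_j):
  r[X,X] = 1 (diagonal).
  r[X,Y] = 2 / (2.5298 · 1.8708) = 2 / 4.7329 = 0.4226
  r[X,Z] = -4.2 / (2.5298 · 2.137) = -4.2 / 5.4062 = -0.7769
  r[Y,Y] = 1 (diagonal).
  r[Y,Z] = 0.5 / (1.8708 · 2.137) = 0.5 / 3.9979 = 0.1251
  r[Z,Z] = 1 (diagonal).

R is symmetric with unit diagonal. Assembling:

R = [[1, 0.4226, -0.7769],
 [0.4226, 1, 0.1251],
 [-0.7769, 0.1251, 1]]


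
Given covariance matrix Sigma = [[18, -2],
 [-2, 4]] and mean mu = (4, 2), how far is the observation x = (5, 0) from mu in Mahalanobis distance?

Step 1 — centre the observation: (x - mu) = (1, -2).

Step 2 — invert Sigma. det(Sigma) = 18·4 - (-2)² = 68.
  Sigma^{-1} = (1/det) · [[d, -b], [-b, a]] = [[0.0588, 0.0294],
 [0.0294, 0.2647]].

Step 3 — form the quadratic (x - mu)^T · Sigma^{-1} · (x - mu):
  Sigma^{-1} · (x - mu) = (0, -0.5).
  (x - mu)^T · [Sigma^{-1} · (x - mu)] = (1)·(0) + (-2)·(-0.5) = 1.

Step 4 — take square root: d = √(1) ≈ 1.

d(x, mu) = √(1) ≈ 1


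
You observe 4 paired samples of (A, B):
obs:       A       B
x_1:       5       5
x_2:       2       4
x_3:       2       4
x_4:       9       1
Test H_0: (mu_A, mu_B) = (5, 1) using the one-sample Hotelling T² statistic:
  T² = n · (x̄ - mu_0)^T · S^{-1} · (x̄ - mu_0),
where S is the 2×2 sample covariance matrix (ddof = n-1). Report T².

Step 1 — sample mean vector:
  mean(A) = (5 + 2 + 2 + 9) / 4 = 18/4 = 4.5
  mean(B) = (5 + 4 + 4 + 1) / 4 = 14/4 = 3.5
  x̄ = (4.5, 3.5),  deviation x̄ - mu_0 = (4.5, 3.5) - (5, 1) = (-0.5, 2.5).

Step 2 — sample covariance matrix, S[i,j] = (1/(n-1)) · Σ_k (x_{k,i} - mean_i) · (x_{k,j} - mean_j), divisor n-1 = 3:
  S[A,A] = ((0.5)·(0.5) + (-2.5)·(-2.5) + (-2.5)·(-2.5) + (4.5)·(4.5)) / 3 = 33/3 = 11
  S[A,B] = ((0.5)·(1.5) + (-2.5)·(0.5) + (-2.5)·(0.5) + (4.5)·(-2.5)) / 3 = -13/3 = -4.3333
  S[B,B] = ((1.5)·(1.5) + (0.5)·(0.5) + (0.5)·(0.5) + (-2.5)·(-2.5)) / 3 = 9/3 = 3
  S = [[11, -4.3333],
 [-4.3333, 3]].

Step 3 — invert S. det(S) = 11·3 - (-4.3333)² = 14.2222.
  S^{-1} = (1/det) · [[d, -b], [-b, a]] = [[0.2109, 0.3047],
 [0.3047, 0.7734]].

Step 4 — quadratic form (x̄ - mu_0)^T · S^{-1} · (x̄ - mu_0):
  S^{-1} · (x̄ - mu_0) = (0.6562, 1.7812),
  (x̄ - mu_0)^T · [...] = (-0.5)·(0.6562) + (2.5)·(1.7812) = 4.125.

Step 5 — scale by n: T² = 4 · 4.125 = 16.5.

T² ≈ 16.5


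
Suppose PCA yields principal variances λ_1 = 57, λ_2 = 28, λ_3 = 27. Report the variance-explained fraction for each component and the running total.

Step 1 — total variance = trace(Sigma) = Σ λ_i = 57 + 28 + 27 = 112.

Step 2 — fraction explained by component i = λ_i / Σ λ:
  PC1: 57/112 = 0.5089
  PC2: 28/112 = 0.25
  PC3: 27/112 = 0.2411

Step 3 — cumulative fraction after k components = (λ_1 + ... + λ_k) / Σ λ:
  k = 1: 57/112 = 0.5089
  k = 2: (57 + 28)/112 = 85/112 = 0.7589
  k = 3: (57 + 28 + 27)/112 = 112/112 = 1

Summary (fraction, with percent):

explained: PC1 0.5089 (50.89%), PC2 0.25 (25%), PC3 0.2411 (24.11%);  cumulative: 0.5089, 0.7589, 1


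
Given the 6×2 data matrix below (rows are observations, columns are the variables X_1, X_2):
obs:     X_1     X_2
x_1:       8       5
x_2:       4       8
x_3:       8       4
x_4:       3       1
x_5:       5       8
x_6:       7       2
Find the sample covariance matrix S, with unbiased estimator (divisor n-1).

Step 1 — column means:
  mean(X_1) = (8 + 4 + 8 + 3 + 5 + 7) / 6 = 35/6 = 5.8333
  mean(X_2) = (5 + 8 + 4 + 1 + 8 + 2) / 6 = 28/6 = 4.6667

Step 2 — sample covariance S[i,j] = (1/(n-1)) · Σ_k (x_{k,i} - mean_i) · (x_{k,j} - mean_j), with n-1 = 5.
  S[X_1,X_1] = ((2.1667)·(2.1667) + (-1.8333)·(-1.8333) + (2.1667)·(2.1667) + (-2.8333)·(-2.8333) + (-0.8333)·(-0.8333) + (1.1667)·(1.1667)) / 5 = 22.8333/5 = 4.5667
  S[X_1,X_2] = ((2.1667)·(0.3333) + (-1.8333)·(3.3333) + (2.1667)·(-0.6667) + (-2.8333)·(-3.6667) + (-0.8333)·(3.3333) + (1.1667)·(-2.6667)) / 5 = -2.3333/5 = -0.4667
  S[X_2,X_2] = ((0.3333)·(0.3333) + (3.3333)·(3.3333) + (-0.6667)·(-0.6667) + (-3.6667)·(-3.6667) + (3.3333)·(3.3333) + (-2.6667)·(-2.6667)) / 5 = 43.3333/5 = 8.6667

S is symmetric (S[j,i] = S[i,j]). Assembling:

S = [[4.5667, -0.4667],
 [-0.4667, 8.6667]]


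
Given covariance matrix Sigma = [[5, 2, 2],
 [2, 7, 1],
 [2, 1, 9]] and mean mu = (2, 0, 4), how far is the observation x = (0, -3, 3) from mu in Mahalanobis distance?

Step 1 — centre the observation: (x - mu) = (-2, -3, -1).

Step 2 — invert Sigma (cofactor / det for 3×3, or solve directly):
  Sigma^{-1} = [[0.2441, -0.063, -0.0472],
 [-0.063, 0.1614, -0.0039],
 [-0.0472, -0.0039, 0.122]].

Step 3 — form the quadratic (x - mu)^T · Sigma^{-1} · (x - mu):
  Sigma^{-1} · (x - mu) = (-0.252, -0.3543, -0.0157).
  (x - mu)^T · [Sigma^{-1} · (x - mu)] = (-2)·(-0.252) + (-3)·(-0.3543) + (-1)·(-0.0157) = 1.5827.

Step 4 — take square root: d = √(1.5827) ≈ 1.258.

d(x, mu) = √(1.5827) ≈ 1.258


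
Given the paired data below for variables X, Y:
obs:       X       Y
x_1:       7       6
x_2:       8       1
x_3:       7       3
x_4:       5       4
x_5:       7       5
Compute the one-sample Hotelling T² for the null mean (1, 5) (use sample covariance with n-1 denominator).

Step 1 — sample mean vector:
  mean(X) = (7 + 8 + 7 + 5 + 7) / 5 = 34/5 = 6.8
  mean(Y) = (6 + 1 + 3 + 4 + 5) / 5 = 19/5 = 3.8
  x̄ = (6.8, 3.8),  deviation x̄ - mu_0 = (6.8, 3.8) - (1, 5) = (5.8, -1.2).

Step 2 — sample covariance matrix, S[i,j] = (1/(n-1)) · Σ_k (x_{k,i} - mean_i) · (x_{k,j} - mean_j), divisor n-1 = 4:
  S[X,X] = ((0.2)·(0.2) + (1.2)·(1.2) + (0.2)·(0.2) + (-1.8)·(-1.8) + (0.2)·(0.2)) / 4 = 4.8/4 = 1.2
  S[X,Y] = ((0.2)·(2.2) + (1.2)·(-2.8) + (0.2)·(-0.8) + (-1.8)·(0.2) + (0.2)·(1.2)) / 4 = -3.2/4 = -0.8
  S[Y,Y] = ((2.2)·(2.2) + (-2.8)·(-2.8) + (-0.8)·(-0.8) + (0.2)·(0.2) + (1.2)·(1.2)) / 4 = 14.8/4 = 3.7
  S = [[1.2, -0.8],
 [-0.8, 3.7]].

Step 3 — invert S. det(S) = 1.2·3.7 - (-0.8)² = 3.8.
  S^{-1} = (1/det) · [[d, -b], [-b, a]] = [[0.9737, 0.2105],
 [0.2105, 0.3158]].

Step 4 — quadratic form (x̄ - mu_0)^T · S^{-1} · (x̄ - mu_0):
  S^{-1} · (x̄ - mu_0) = (5.3947, 0.8421),
  (x̄ - mu_0)^T · [...] = (5.8)·(5.3947) + (-1.2)·(0.8421) = 30.2789.

Step 5 — scale by n: T² = 5 · 30.2789 = 151.3947.

T² ≈ 151.3947


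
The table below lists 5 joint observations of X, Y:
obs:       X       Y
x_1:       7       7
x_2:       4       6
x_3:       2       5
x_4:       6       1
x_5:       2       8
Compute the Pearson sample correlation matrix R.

Step 1 — column means:
  mean(X) = (7 + 4 + 2 + 6 + 2) / 5 = 21/5 = 4.2
  mean(Y) = (7 + 6 + 5 + 1 + 8) / 5 = 27/5 = 5.4

Step 2 — sample variances and covariances s[i,j] = (1/(n-1)) · Σ_k (x_{k,i} - mean_i) · (x_{k,j} - mean_j), with n-1 = 4:
  s[X,X] = ((2.8)·(2.8) + (-0.2)·(-0.2) + (-2.2)·(-2.2) + (1.8)·(1.8) + (-2.2)·(-2.2)) / 4 = 20.8/4 = 5.2
  s[X,Y] = ((2.8)·(1.6) + (-0.2)·(0.6) + (-2.2)·(-0.4) + (1.8)·(-4.4) + (-2.2)·(2.6)) / 4 = -8.4/4 = -2.1
  s[Y,Y] = ((1.6)·(1.6) + (0.6)·(0.6) + (-0.4)·(-0.4) + (-4.4)·(-4.4) + (2.6)·(2.6)) / 4 = 29.2/4 = 7.3
  Sample standard deviations s_i = √(s[i,i]):
  s(X) = √(5.2) = 2.2804
  s(Y) = √(7.3) = 2.7019

Step 3 — r_{ij} = s_{ij} / (s_i · s_j):
  r[X,X] = 1 (diagonal).
  r[X,Y] = -2.1 / (2.2804 · 2.7019) = -2.1 / 6.1612 = -0.3408
  r[Y,Y] = 1 (diagonal).

R is symmetric with unit diagonal. Assembling:

R = [[1, -0.3408],
 [-0.3408, 1]]


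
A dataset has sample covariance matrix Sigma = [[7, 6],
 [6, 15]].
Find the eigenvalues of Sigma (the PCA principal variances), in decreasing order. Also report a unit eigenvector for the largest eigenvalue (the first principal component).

Step 1 — characteristic polynomial of 2×2 Sigma:
  det(Sigma - λI) = λ² - trace · λ + det = 0.
  trace = 7 + 15 = 22, det = 7·15 - (6)² = 69.
Step 2 — discriminant:
  Δ = trace² - 4·det = 484 - 276 = 208.
Step 3 — eigenvalues:
  λ = (trace ± √Δ)/2 = (22 ± 14.4222)/2,
  λ_1 = 18.2111,  λ_2 = 3.7889.

Step 4 — unit eigenvector for λ_1: solve (Sigma - λ_1 I)v = 0. First row:
  (7 - 18.2111)·v_x + (6)·v_y = 0, i.e. (-11.2111)·v_x + (6)·v_y = 0,
  so v ∝ (b, λ_1 - a) = (6, 11.2111) = u.
  ||u|| = √((6)² + (11.2111)²) = √(161.6888) ≈ 12.7157,
  v_1 = u/||u|| ≈ (0.4719, 0.8817) (||v_1|| = 1).

λ_1 = 18.2111,  λ_2 = 3.7889;  v_1 ≈ (0.4719, 0.8817)


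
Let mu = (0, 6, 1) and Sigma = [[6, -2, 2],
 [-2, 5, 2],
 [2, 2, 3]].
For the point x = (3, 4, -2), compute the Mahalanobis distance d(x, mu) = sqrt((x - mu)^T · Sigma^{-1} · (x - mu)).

Step 1 — centre the observation: (x - mu) = (3, -2, -3).

Step 2 — invert Sigma (cofactor / det for 3×3, or solve directly):
  Sigma^{-1} = [[0.6111, 0.5556, -0.7778],
 [0.5556, 0.7778, -0.8889],
 [-0.7778, -0.8889, 1.4444]].

Step 3 — form the quadratic (x - mu)^T · Sigma^{-1} · (x - mu):
  Sigma^{-1} · (x - mu) = (3.0556, 2.7778, -4.8889).
  (x - mu)^T · [Sigma^{-1} · (x - mu)] = (3)·(3.0556) + (-2)·(2.7778) + (-3)·(-4.8889) = 18.2778.

Step 4 — take square root: d = √(18.2778) ≈ 4.2753.

d(x, mu) = √(18.2778) ≈ 4.2753


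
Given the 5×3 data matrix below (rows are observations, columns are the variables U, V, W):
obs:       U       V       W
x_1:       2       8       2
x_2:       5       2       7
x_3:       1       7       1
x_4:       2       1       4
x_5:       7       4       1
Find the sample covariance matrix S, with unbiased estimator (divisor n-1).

Step 1 — column means:
  mean(U) = (2 + 5 + 1 + 2 + 7) / 5 = 17/5 = 3.4
  mean(V) = (8 + 2 + 7 + 1 + 4) / 5 = 22/5 = 4.4
  mean(W) = (2 + 7 + 1 + 4 + 1) / 5 = 15/5 = 3

Step 2 — sample covariance S[i,j] = (1/(n-1)) · Σ_k (x_{k,i} - mean_i) · (x_{k,j} - mean_j), with n-1 = 4.
  S[U,U] = ((-1.4)·(-1.4) + (1.6)·(1.6) + (-2.4)·(-2.4) + (-1.4)·(-1.4) + (3.6)·(3.6)) / 4 = 25.2/4 = 6.3
  S[U,V] = ((-1.4)·(3.6) + (1.6)·(-2.4) + (-2.4)·(2.6) + (-1.4)·(-3.4) + (3.6)·(-0.4)) / 4 = -11.8/4 = -2.95
  S[U,W] = ((-1.4)·(-1) + (1.6)·(4) + (-2.4)·(-2) + (-1.4)·(1) + (3.6)·(-2)) / 4 = 4/4 = 1
  S[V,V] = ((3.6)·(3.6) + (-2.4)·(-2.4) + (2.6)·(2.6) + (-3.4)·(-3.4) + (-0.4)·(-0.4)) / 4 = 37.2/4 = 9.3
  S[V,W] = ((3.6)·(-1) + (-2.4)·(4) + (2.6)·(-2) + (-3.4)·(1) + (-0.4)·(-2)) / 4 = -21/4 = -5.25
  S[W,W] = ((-1)·(-1) + (4)·(4) + (-2)·(-2) + (1)·(1) + (-2)·(-2)) / 4 = 26/4 = 6.5

S is symmetric (S[j,i] = S[i,j]). Assembling:

S = [[6.3, -2.95, 1],
 [-2.95, 9.3, -5.25],
 [1, -5.25, 6.5]]


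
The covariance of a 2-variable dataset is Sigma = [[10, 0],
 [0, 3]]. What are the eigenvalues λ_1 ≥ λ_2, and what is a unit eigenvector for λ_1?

Step 1 — characteristic polynomial of 2×2 Sigma:
  det(Sigma - λI) = λ² - trace · λ + det = 0.
  trace = 10 + 3 = 13, det = 10·3 - (0)² = 30.
Step 2 — discriminant:
  Δ = trace² - 4·det = 169 - 120 = 49.
Step 3 — eigenvalues:
  λ = (trace ± √Δ)/2 = (13 ± 7)/2,
  λ_1 = 10,  λ_2 = 3.

Step 4 — unit eigenvector for λ_1: Sigma is diagonal, so its eigenvectors are the coordinate axes. λ_1 = 10 is the diagonal entry on the first coordinate axis, hence
  v_1 = (1, 0) (||v_1|| = 1).

λ_1 = 10,  λ_2 = 3;  v_1 ≈ (1, 0)


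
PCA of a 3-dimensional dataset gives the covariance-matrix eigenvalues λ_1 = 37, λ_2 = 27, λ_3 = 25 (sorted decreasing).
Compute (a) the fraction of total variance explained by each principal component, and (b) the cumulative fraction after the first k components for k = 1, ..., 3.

Step 1 — total variance = trace(Sigma) = Σ λ_i = 37 + 27 + 25 = 89.

Step 2 — fraction explained by component i = λ_i / Σ λ:
  PC1: 37/89 = 0.4157
  PC2: 27/89 = 0.3034
  PC3: 25/89 = 0.2809

Step 3 — cumulative fraction after k components = (λ_1 + ... + λ_k) / Σ λ:
  k = 1: 37/89 = 0.4157
  k = 2: (37 + 27)/89 = 64/89 = 0.7191
  k = 3: (37 + 27 + 25)/89 = 89/89 = 1

Summary (fraction, with percent):

explained: PC1 0.4157 (41.57%), PC2 0.3034 (30.34%), PC3 0.2809 (28.09%);  cumulative: 0.4157, 0.7191, 1


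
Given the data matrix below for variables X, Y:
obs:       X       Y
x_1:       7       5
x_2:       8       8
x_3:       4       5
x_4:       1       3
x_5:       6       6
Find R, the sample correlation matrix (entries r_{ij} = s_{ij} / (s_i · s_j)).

Step 1 — column means:
  mean(X) = (7 + 8 + 4 + 1 + 6) / 5 = 26/5 = 5.2
  mean(Y) = (5 + 8 + 5 + 3 + 6) / 5 = 27/5 = 5.4

Step 2 — sample variances and covariances s[i,j] = (1/(n-1)) · Σ_k (x_{k,i} - mean_i) · (x_{k,j} - mean_j), with n-1 = 4:
  s[X,X] = ((1.8)·(1.8) + (2.8)·(2.8) + (-1.2)·(-1.2) + (-4.2)·(-4.2) + (0.8)·(0.8)) / 4 = 30.8/4 = 7.7
  s[X,Y] = ((1.8)·(-0.4) + (2.8)·(2.6) + (-1.2)·(-0.4) + (-4.2)·(-2.4) + (0.8)·(0.6)) / 4 = 17.6/4 = 4.4
  s[Y,Y] = ((-0.4)·(-0.4) + (2.6)·(2.6) + (-0.4)·(-0.4) + (-2.4)·(-2.4) + (0.6)·(0.6)) / 4 = 13.2/4 = 3.3
  Sample standard deviations s_i = √(s[i,i]):
  s(X) = √(7.7) = 2.7749
  s(Y) = √(3.3) = 1.8166

Step 3 — r_{ij} = s_{ij} / (s_i · s_j):
  r[X,X] = 1 (diagonal).
  r[X,Y] = 4.4 / (2.7749 · 1.8166) = 4.4 / 5.0408 = 0.8729
  r[Y,Y] = 1 (diagonal).

R is symmetric with unit diagonal. Assembling:

R = [[1, 0.8729],
 [0.8729, 1]]


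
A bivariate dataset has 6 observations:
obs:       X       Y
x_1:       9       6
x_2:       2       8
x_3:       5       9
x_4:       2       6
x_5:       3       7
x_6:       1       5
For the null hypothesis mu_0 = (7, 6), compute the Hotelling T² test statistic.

Step 1 — sample mean vector:
  mean(X) = (9 + 2 + 5 + 2 + 3 + 1) / 6 = 22/6 = 3.6667
  mean(Y) = (6 + 8 + 9 + 6 + 7 + 5) / 6 = 41/6 = 6.8333
  x̄ = (3.6667, 6.8333),  deviation x̄ - mu_0 = (3.6667, 6.8333) - (7, 6) = (-3.3333, 0.8333).

Step 2 — sample covariance matrix, S[i,j] = (1/(n-1)) · Σ_k (x_{k,i} - mean_i) · (x_{k,j} - mean_j), divisor n-1 = 5:
  S[X,X] = ((5.3333)·(5.3333) + (-1.6667)·(-1.6667) + (1.3333)·(1.3333) + (-1.6667)·(-1.6667) + (-0.6667)·(-0.6667) + (-2.6667)·(-2.6667)) / 5 = 43.3333/5 = 8.6667
  S[X,Y] = ((5.3333)·(-0.8333) + (-1.6667)·(1.1667) + (1.3333)·(2.1667) + (-1.6667)·(-0.8333) + (-0.6667)·(0.1667) + (-2.6667)·(-1.8333)) / 5 = 2.6667/5 = 0.5333
  S[Y,Y] = ((-0.8333)·(-0.8333) + (1.1667)·(1.1667) + (2.1667)·(2.1667) + (-0.8333)·(-0.8333) + (0.1667)·(0.1667) + (-1.8333)·(-1.8333)) / 5 = 10.8333/5 = 2.1667
  S = [[8.6667, 0.5333],
 [0.5333, 2.1667]].

Step 3 — invert S. det(S) = 8.6667·2.1667 - (0.5333)² = 18.4933.
  S^{-1} = (1/det) · [[d, -b], [-b, a]] = [[0.1172, -0.0288],
 [-0.0288, 0.4686]].

Step 4 — quadratic form (x̄ - mu_0)^T · S^{-1} · (x̄ - mu_0):
  S^{-1} · (x̄ - mu_0) = (-0.4146, 0.4867),
  (x̄ - mu_0)^T · [...] = (-3.3333)·(-0.4146) + (0.8333)·(0.4867) = 1.7874.

Step 5 — scale by n: T² = 6 · 1.7874 = 10.7246.

T² ≈ 10.7246


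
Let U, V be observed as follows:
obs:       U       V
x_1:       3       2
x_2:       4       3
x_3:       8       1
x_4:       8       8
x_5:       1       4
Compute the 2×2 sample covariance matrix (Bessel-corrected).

Step 1 — column means:
  mean(U) = (3 + 4 + 8 + 8 + 1) / 5 = 24/5 = 4.8
  mean(V) = (2 + 3 + 1 + 8 + 4) / 5 = 18/5 = 3.6

Step 2 — sample covariance S[i,j] = (1/(n-1)) · Σ_k (x_{k,i} - mean_i) · (x_{k,j} - mean_j), with n-1 = 4.
  S[U,U] = ((-1.8)·(-1.8) + (-0.8)·(-0.8) + (3.2)·(3.2) + (3.2)·(3.2) + (-3.8)·(-3.8)) / 4 = 38.8/4 = 9.7
  S[U,V] = ((-1.8)·(-1.6) + (-0.8)·(-0.6) + (3.2)·(-2.6) + (3.2)·(4.4) + (-3.8)·(0.4)) / 4 = 7.6/4 = 1.9
  S[V,V] = ((-1.6)·(-1.6) + (-0.6)·(-0.6) + (-2.6)·(-2.6) + (4.4)·(4.4) + (0.4)·(0.4)) / 4 = 29.2/4 = 7.3

S is symmetric (S[j,i] = S[i,j]). Assembling:

S = [[9.7, 1.9],
 [1.9, 7.3]]


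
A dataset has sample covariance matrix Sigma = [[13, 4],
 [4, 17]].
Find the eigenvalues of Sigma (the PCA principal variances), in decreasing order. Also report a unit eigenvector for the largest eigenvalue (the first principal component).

Step 1 — characteristic polynomial of 2×2 Sigma:
  det(Sigma - λI) = λ² - trace · λ + det = 0.
  trace = 13 + 17 = 30, det = 13·17 - (4)² = 205.
Step 2 — discriminant:
  Δ = trace² - 4·det = 900 - 820 = 80.
Step 3 — eigenvalues:
  λ = (trace ± √Δ)/2 = (30 ± 8.9443)/2,
  λ_1 = 19.4721,  λ_2 = 10.5279.

Step 4 — unit eigenvector for λ_1: solve (Sigma - λ_1 I)v = 0. First row:
  (13 - 19.4721)·v_x + (4)·v_y = 0, i.e. (-6.4721)·v_x + (4)·v_y = 0,
  so v ∝ (b, λ_1 - a) = (4, 6.4721) = u.
  ||u|| = √((4)² + (6.4721)²) = √(57.8885) ≈ 7.6085,
  v_1 = u/||u|| ≈ (0.5257, 0.8507) (||v_1|| = 1).

λ_1 = 19.4721,  λ_2 = 10.5279;  v_1 ≈ (0.5257, 0.8507)


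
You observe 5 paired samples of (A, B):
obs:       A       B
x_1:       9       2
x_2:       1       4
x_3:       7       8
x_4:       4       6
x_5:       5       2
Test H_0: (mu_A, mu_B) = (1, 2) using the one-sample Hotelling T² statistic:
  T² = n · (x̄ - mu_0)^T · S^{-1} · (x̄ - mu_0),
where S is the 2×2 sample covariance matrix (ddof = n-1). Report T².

Step 1 — sample mean vector:
  mean(A) = (9 + 1 + 7 + 4 + 5) / 5 = 26/5 = 5.2
  mean(B) = (2 + 4 + 8 + 6 + 2) / 5 = 22/5 = 4.4
  x̄ = (5.2, 4.4),  deviation x̄ - mu_0 = (5.2, 4.4) - (1, 2) = (4.2, 2.4).

Step 2 — sample covariance matrix, S[i,j] = (1/(n-1)) · Σ_k (x_{k,i} - mean_i) · (x_{k,j} - mean_j), divisor n-1 = 4:
  S[A,A] = ((3.8)·(3.8) + (-4.2)·(-4.2) + (1.8)·(1.8) + (-1.2)·(-1.2) + (-0.2)·(-0.2)) / 4 = 36.8/4 = 9.2
  S[A,B] = ((3.8)·(-2.4) + (-4.2)·(-0.4) + (1.8)·(3.6) + (-1.2)·(1.6) + (-0.2)·(-2.4)) / 4 = -2.4/4 = -0.6
  S[B,B] = ((-2.4)·(-2.4) + (-0.4)·(-0.4) + (3.6)·(3.6) + (1.6)·(1.6) + (-2.4)·(-2.4)) / 4 = 27.2/4 = 6.8
  S = [[9.2, -0.6],
 [-0.6, 6.8]].

Step 3 — invert S. det(S) = 9.2·6.8 - (-0.6)² = 62.2.
  S^{-1} = (1/det) · [[d, -b], [-b, a]] = [[0.1093, 0.0096],
 [0.0096, 0.1479]].

Step 4 — quadratic form (x̄ - mu_0)^T · S^{-1} · (x̄ - mu_0):
  S^{-1} · (x̄ - mu_0) = (0.4823, 0.3955),
  (x̄ - mu_0)^T · [...] = (4.2)·(0.4823) + (2.4)·(0.3955) = 2.9749.

Step 5 — scale by n: T² = 5 · 2.9749 = 14.8746.

T² ≈ 14.8746


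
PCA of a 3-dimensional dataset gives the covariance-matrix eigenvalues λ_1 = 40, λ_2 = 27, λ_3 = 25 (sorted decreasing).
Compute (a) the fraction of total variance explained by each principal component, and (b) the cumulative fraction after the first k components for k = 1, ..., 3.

Step 1 — total variance = trace(Sigma) = Σ λ_i = 40 + 27 + 25 = 92.

Step 2 — fraction explained by component i = λ_i / Σ λ:
  PC1: 40/92 = 0.4348
  PC2: 27/92 = 0.2935
  PC3: 25/92 = 0.2717

Step 3 — cumulative fraction after k components = (λ_1 + ... + λ_k) / Σ λ:
  k = 1: 40/92 = 0.4348
  k = 2: (40 + 27)/92 = 67/92 = 0.7283
  k = 3: (40 + 27 + 25)/92 = 92/92 = 1

Summary (fraction, with percent):

explained: PC1 0.4348 (43.48%), PC2 0.2935 (29.35%), PC3 0.2717 (27.17%);  cumulative: 0.4348, 0.7283, 1


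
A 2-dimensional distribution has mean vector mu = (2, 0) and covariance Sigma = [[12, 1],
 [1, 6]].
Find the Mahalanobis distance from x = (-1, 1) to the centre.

Step 1 — centre the observation: (x - mu) = (-3, 1).

Step 2 — invert Sigma. det(Sigma) = 12·6 - (1)² = 71.
  Sigma^{-1} = (1/det) · [[d, -b], [-b, a]] = [[0.0845, -0.0141],
 [-0.0141, 0.169]].

Step 3 — form the quadratic (x - mu)^T · Sigma^{-1} · (x - mu):
  Sigma^{-1} · (x - mu) = (-0.2676, 0.2113).
  (x - mu)^T · [Sigma^{-1} · (x - mu)] = (-3)·(-0.2676) + (1)·(0.2113) = 1.0141.

Step 4 — take square root: d = √(1.0141) ≈ 1.007.

d(x, mu) = √(1.0141) ≈ 1.007


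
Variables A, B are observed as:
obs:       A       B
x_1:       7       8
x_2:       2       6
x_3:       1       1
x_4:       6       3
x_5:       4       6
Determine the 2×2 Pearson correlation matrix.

Step 1 — column means:
  mean(A) = (7 + 2 + 1 + 6 + 4) / 5 = 20/5 = 4
  mean(B) = (8 + 6 + 1 + 3 + 6) / 5 = 24/5 = 4.8

Step 2 — sample variances and covariances s[i,j] = (1/(n-1)) · Σ_k (x_{k,i} - mean_i) · (x_{k,j} - mean_j), with n-1 = 4:
  s[A,A] = ((3)·(3) + (-2)·(-2) + (-3)·(-3) + (2)·(2) + (0)·(0)) / 4 = 26/4 = 6.5
  s[A,B] = ((3)·(3.2) + (-2)·(1.2) + (-3)·(-3.8) + (2)·(-1.8) + (0)·(1.2)) / 4 = 15/4 = 3.75
  s[B,B] = ((3.2)·(3.2) + (1.2)·(1.2) + (-3.8)·(-3.8) + (-1.8)·(-1.8) + (1.2)·(1.2)) / 4 = 30.8/4 = 7.7
  Sample standard deviations s_i = √(s[i,i]):
  s(A) = √(6.5) = 2.5495
  s(B) = √(7.7) = 2.7749

Step 3 — r_{ij} = s_{ij} / (s_i · s_j):
  r[A,A] = 1 (diagonal).
  r[A,B] = 3.75 / (2.5495 · 2.7749) = 3.75 / 7.0746 = 0.5301
  r[B,B] = 1 (diagonal).

R is symmetric with unit diagonal. Assembling:

R = [[1, 0.5301],
 [0.5301, 1]]


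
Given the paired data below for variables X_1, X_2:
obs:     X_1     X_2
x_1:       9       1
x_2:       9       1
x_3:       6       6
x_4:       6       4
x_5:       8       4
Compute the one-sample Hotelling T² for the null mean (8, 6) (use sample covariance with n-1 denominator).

Step 1 — sample mean vector:
  mean(X_1) = (9 + 9 + 6 + 6 + 8) / 5 = 38/5 = 7.6
  mean(X_2) = (1 + 1 + 6 + 4 + 4) / 5 = 16/5 = 3.2
  x̄ = (7.6, 3.2),  deviation x̄ - mu_0 = (7.6, 3.2) - (8, 6) = (-0.4, -2.8).

Step 2 — sample covariance matrix, S[i,j] = (1/(n-1)) · Σ_k (x_{k,i} - mean_i) · (x_{k,j} - mean_j), divisor n-1 = 4:
  S[X_1,X_1] = ((1.4)·(1.4) + (1.4)·(1.4) + (-1.6)·(-1.6) + (-1.6)·(-1.6) + (0.4)·(0.4)) / 4 = 9.2/4 = 2.3
  S[X_1,X_2] = ((1.4)·(-2.2) + (1.4)·(-2.2) + (-1.6)·(2.8) + (-1.6)·(0.8) + (0.4)·(0.8)) / 4 = -11.6/4 = -2.9
  S[X_2,X_2] = ((-2.2)·(-2.2) + (-2.2)·(-2.2) + (2.8)·(2.8) + (0.8)·(0.8) + (0.8)·(0.8)) / 4 = 18.8/4 = 4.7
  S = [[2.3, -2.9],
 [-2.9, 4.7]].

Step 3 — invert S. det(S) = 2.3·4.7 - (-2.9)² = 2.4.
  S^{-1} = (1/det) · [[d, -b], [-b, a]] = [[1.9583, 1.2083],
 [1.2083, 0.9583]].

Step 4 — quadratic form (x̄ - mu_0)^T · S^{-1} · (x̄ - mu_0):
  S^{-1} · (x̄ - mu_0) = (-4.1667, -3.1667),
  (x̄ - mu_0)^T · [...] = (-0.4)·(-4.1667) + (-2.8)·(-3.1667) = 10.5333.

Step 5 — scale by n: T² = 5 · 10.5333 = 52.6667.

T² ≈ 52.6667


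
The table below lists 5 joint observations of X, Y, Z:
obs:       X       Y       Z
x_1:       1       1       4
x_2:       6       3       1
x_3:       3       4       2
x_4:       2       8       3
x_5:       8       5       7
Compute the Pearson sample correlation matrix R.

Step 1 — column means:
  mean(X) = (1 + 6 + 3 + 2 + 8) / 5 = 20/5 = 4
  mean(Y) = (1 + 3 + 4 + 8 + 5) / 5 = 21/5 = 4.2
  mean(Z) = (4 + 1 + 2 + 3 + 7) / 5 = 17/5 = 3.4

Step 2 — sample variances and covariances s[i,j] = (1/(n-1)) · Σ_k (x_{k,i} - mean_i) · (x_{k,j} - mean_j), with n-1 = 4:
  s[X,X] = ((-3)·(-3) + (2)·(2) + (-1)·(-1) + (-2)·(-2) + (4)·(4)) / 4 = 34/4 = 8.5
  s[X,Y] = ((-3)·(-3.2) + (2)·(-1.2) + (-1)·(-0.2) + (-2)·(3.8) + (4)·(0.8)) / 4 = 3/4 = 0.75
  s[X,Z] = ((-3)·(0.6) + (2)·(-2.4) + (-1)·(-1.4) + (-2)·(-0.4) + (4)·(3.6)) / 4 = 10/4 = 2.5
  s[Y,Y] = ((-3.2)·(-3.2) + (-1.2)·(-1.2) + (-0.2)·(-0.2) + (3.8)·(3.8) + (0.8)·(0.8)) / 4 = 26.8/4 = 6.7
  s[Y,Z] = ((-3.2)·(0.6) + (-1.2)·(-2.4) + (-0.2)·(-1.4) + (3.8)·(-0.4) + (0.8)·(3.6)) / 4 = 2.6/4 = 0.65
  s[Z,Z] = ((0.6)·(0.6) + (-2.4)·(-2.4) + (-1.4)·(-1.4) + (-0.4)·(-0.4) + (3.6)·(3.6)) / 4 = 21.2/4 = 5.3
  Sample standard deviations s_i = √(s[i,i]):
  s(X) = √(8.5) = 2.9155
  s(Y) = √(6.7) = 2.5884
  s(Z) = √(5.3) = 2.3022

Step 3 — r_{ij} = s_{ij} / (s_i · s_j):
  r[X,X] = 1 (diagonal).
  r[X,Y] = 0.75 / (2.9155 · 2.5884) = 0.75 / 7.5465 = 0.0994
  r[X,Z] = 2.5 / (2.9155 · 2.3022) = 2.5 / 6.7119 = 0.3725
  r[Y,Y] = 1 (diagonal).
  r[Y,Z] = 0.65 / (2.5884 · 2.3022) = 0.65 / 5.959 = 0.1091
  r[Z,Z] = 1 (diagonal).

R is symmetric with unit diagonal. Assembling:

R = [[1, 0.0994, 0.3725],
 [0.0994, 1, 0.1091],
 [0.3725, 0.1091, 1]]


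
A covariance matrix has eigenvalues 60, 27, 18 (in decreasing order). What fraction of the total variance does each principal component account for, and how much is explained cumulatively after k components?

Step 1 — total variance = trace(Sigma) = Σ λ_i = 60 + 27 + 18 = 105.

Step 2 — fraction explained by component i = λ_i / Σ λ:
  PC1: 60/105 = 0.5714
  PC2: 27/105 = 0.2571
  PC3: 18/105 = 0.1714

Step 3 — cumulative fraction after k components = (λ_1 + ... + λ_k) / Σ λ:
  k = 1: 60/105 = 0.5714
  k = 2: (60 + 27)/105 = 87/105 = 0.8286
  k = 3: (60 + 27 + 18)/105 = 105/105 = 1

Summary (fraction, with percent):

explained: PC1 0.5714 (57.14%), PC2 0.2571 (25.71%), PC3 0.1714 (17.14%);  cumulative: 0.5714, 0.8286, 1
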